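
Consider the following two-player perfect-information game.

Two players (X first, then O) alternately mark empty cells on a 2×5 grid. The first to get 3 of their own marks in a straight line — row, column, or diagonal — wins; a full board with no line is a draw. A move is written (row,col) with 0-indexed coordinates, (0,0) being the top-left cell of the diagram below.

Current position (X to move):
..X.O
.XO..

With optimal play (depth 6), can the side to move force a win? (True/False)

X winning at [..X.O/.XO..]: True

ply 1, X at ..X.O/.XO.. | (0,0)=+0→X.X.O/.XO..; (0,1)=+1→.XX.O/.XO..*; (0,3)=+0→..XXO/.XO..; (1,0)=+0→..X.O/XXO..; (1,3)=+0→..X.O/.XOX.; (1,4)=+0→..X.O/.XO.X
ply 2, O at .XX.O/.XO.. | (0,0)=-1→OXX.O/.XO..*; (0,3)=-1→.XXOO/.XO..; (1,0)=-1→.XX.O/OXO..; (1,3)=-1→.XX.O/.XOO.; (1,4)=-1→.XX.O/.XO.O
ply 3, X at OXX.O/.XO.. | (0,3)=+1→OXXXO/.XO..*; (1,0)=+0→OXX.O/XXO..; (1,3)=+0→OXX.O/.XOX.; (1,4)=+0→OXX.O/.XO.X
ply 4: OXXXO/.XO.. is terminal -1 (O); from ..X.O/.XO.. depth 6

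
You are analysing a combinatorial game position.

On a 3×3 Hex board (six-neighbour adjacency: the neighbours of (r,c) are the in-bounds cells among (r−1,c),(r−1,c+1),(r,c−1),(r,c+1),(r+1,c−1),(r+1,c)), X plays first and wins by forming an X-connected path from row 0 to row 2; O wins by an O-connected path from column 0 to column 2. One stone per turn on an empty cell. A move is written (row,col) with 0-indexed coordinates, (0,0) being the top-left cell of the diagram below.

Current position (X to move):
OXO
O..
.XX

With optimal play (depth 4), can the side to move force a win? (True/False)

p1 X@[OXO/O../.XX]: (1,1)[OXO/OX./.XX]+1* (1,2)[OXO/O.X/.XX]-1 (2,0)[OXO/O../XXX]-1
p2 O@[OXO/OX./.XX] terminal -1; root [OXO/O../.XX] d4

X winning at [OXO/O../.XX]: True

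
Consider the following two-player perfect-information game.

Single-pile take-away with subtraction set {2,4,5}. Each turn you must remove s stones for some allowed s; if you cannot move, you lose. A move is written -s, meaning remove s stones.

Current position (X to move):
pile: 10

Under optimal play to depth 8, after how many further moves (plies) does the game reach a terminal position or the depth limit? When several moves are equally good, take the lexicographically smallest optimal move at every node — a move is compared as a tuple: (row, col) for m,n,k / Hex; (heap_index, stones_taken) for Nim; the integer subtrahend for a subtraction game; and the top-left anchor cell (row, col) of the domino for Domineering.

p1 X@[10]: -2[8]+1* -4[6]-1 -5[5]-1
p2 O@[8]: -2[6]-1* -4[4]-1 -5[3]-1
p3 X@[6]: -2[4]-1 -4[2]-1 -5[1]+1*
p4 O@[1] terminal -1; root [10] d8

PV length from [10]: 3 plies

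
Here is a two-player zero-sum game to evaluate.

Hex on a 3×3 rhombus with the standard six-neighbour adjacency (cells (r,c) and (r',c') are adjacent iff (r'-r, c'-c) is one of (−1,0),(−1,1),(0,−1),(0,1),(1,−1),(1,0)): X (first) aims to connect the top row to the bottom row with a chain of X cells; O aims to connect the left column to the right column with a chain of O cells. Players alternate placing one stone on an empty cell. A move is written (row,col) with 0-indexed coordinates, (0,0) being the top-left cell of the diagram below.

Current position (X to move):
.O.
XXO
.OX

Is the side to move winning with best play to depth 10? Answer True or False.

X winning at [.O./XXO/.OX]: True

p1 X@[.O./XXO/.OX]: (0,0)[XO./XXO/.OX]-1 (0,2)[.OX/XXO/.OX]-1 (2,0)[.O./XXO/XOX]+1*
p2 O@[.O./XXO/XOX]: (0,0)[OO./XXO/XOX]-1* (0,2)[.OO/XXO/XOX]-1
p3 X@[OO./XXO/XOX]: (0,2)[OOX/XXO/XOX]+1*
p4 O@[OOX/XXO/XOX] terminal -1; root [.O./XXO/.OX] d10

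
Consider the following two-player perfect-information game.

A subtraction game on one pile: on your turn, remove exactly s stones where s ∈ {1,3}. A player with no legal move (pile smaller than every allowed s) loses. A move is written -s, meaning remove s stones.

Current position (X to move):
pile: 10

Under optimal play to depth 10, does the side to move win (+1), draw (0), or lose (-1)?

value(10, X) = -1

ply 1, X at 10 | -1=-1→9*; -3=-1→7
ply 2, O at 9 | -1=+1→8*; -3=+1→6
ply 3, X at 8 | -1=-1→7*; -3=-1→5
ply 4, O at 7 | -1=+1→6*; -3=+1→4
ply 5, X at 6 | -1=-1→5*; -3=-1→3
ply 6, O at 5 | -1=+1→4*; -3=+1→2
ply 7, X at 4 | -1=-1→3*; -3=-1→1
ply 8, O at 3 | -1=+1→2*; -3=+1→0
ply 9, X at 2 | -1=-1→1*
ply 10, O at 1 | -1=+1→0*
ply 11: 0 is terminal -1 (X); from 10 depth 10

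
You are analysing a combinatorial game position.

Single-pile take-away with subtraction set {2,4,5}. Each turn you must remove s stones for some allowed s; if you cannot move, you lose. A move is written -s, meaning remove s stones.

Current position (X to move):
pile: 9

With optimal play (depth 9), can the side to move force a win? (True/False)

p1 X@[9]: -2[7]+1* -4[5]-1 -5[4]-1
p2 O@[7]: -2[5]-1* -4[3]-1 -5[2]-1
p3 X@[5]: -2[3]-1 -4[1]+1* -5[0]+1
p4 O@[1] terminal -1; root [9] d9

X winning at [9]: True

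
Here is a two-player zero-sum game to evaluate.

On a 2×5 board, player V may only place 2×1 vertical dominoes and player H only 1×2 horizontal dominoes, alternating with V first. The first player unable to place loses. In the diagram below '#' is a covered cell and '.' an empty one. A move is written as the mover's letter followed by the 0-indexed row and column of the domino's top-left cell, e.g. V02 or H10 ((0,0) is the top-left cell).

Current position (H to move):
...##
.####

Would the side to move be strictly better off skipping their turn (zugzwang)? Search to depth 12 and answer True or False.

p1 H@[...##/.####]: H00[##.##/.####]+1* H01[.####/.####]-1
p2 V@[##.##/.####] terminal -1; root [...##/.####] d12
pass branch (V moves first from the same position):
  | p1 V@[...##/.####]: V00[#..##/#####]-1*
  | p2 H@[#..##/#####]: H01[#####/#####]+1*
  | p3 V@[#####/#####] terminal -1; root [...##/.####] d12
H moving scores +1; H passing scores +1

zugzwang(...##/.####, H) = False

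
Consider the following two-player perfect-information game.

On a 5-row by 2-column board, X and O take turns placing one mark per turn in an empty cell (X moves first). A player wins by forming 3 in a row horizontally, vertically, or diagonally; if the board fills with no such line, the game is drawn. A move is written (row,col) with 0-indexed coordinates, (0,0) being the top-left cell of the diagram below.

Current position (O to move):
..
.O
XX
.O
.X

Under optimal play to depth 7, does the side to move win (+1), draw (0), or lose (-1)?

value(../.O/XX/.O/.X, O) = 0

[../.O/XX/.O/.X] O move#1: (0,0):-1/O./.O/XX/.O/.X, (0,1):-1/.O/.O/XX/.O/.X, (1,0):+0/../OO/XX/.O/.X*, (3,0):+0/../.O/XX/OO/.X, (4,0):-1/../.O/XX/.O/OX
[../OO/XX/.O/.X] X move#2: (0,0):+0/X./OO/XX/.O/.X*, (0,1):+0/.X/OO/XX/.O/.X, (3,0):+0/../OO/XX/XO/.X, (4,0):+0/../OO/XX/.O/XX
[X./OO/XX/.O/.X] O move#3: (0,1):+0/XO/OO/XX/.O/.X*, (3,0):+0/X./OO/XX/OO/.X, (4,0):+0/X./OO/XX/.O/OX
[XO/OO/XX/.O/.X] X move#4: (3,0):+0/XO/OO/XX/XO/.X*, (4,0):+0/XO/OO/XX/.O/XX
[XO/OO/XX/XO/.X] O move#5: (4,0):+0/XO/OO/XX/XO/OX*
[XO/OO/XX/XO/OX] end (terminal +0, X#6); searched ../.O/XX/.O/.X to 7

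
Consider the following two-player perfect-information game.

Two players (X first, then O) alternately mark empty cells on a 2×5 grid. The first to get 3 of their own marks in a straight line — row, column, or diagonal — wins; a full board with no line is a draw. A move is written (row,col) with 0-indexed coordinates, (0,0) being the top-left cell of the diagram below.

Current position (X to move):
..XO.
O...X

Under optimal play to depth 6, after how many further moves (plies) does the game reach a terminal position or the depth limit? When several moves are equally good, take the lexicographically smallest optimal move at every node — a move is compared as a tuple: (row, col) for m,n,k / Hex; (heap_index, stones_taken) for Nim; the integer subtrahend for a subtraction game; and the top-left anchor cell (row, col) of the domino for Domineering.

ply 1, X at ..XO./O...X | (0,0)=+0→X.XO./O...X*; (0,1)=+0→.XXO./O...X; (0,4)=+0→..XOX/O...X; (1,1)=+0→..XO./OX..X; (1,2)=+0→..XO./O.X.X; (1,3)=+0→..XO./O..XX
ply 2, O at X.XO./O...X | (0,1)=+0→XOXO./O...X*; (0,4)=-1→X.XOO/O...X; (1,1)=-1→X.XO./OO..X; (1,2)=-1→X.XO./O.O.X; (1,3)=-1→X.XO./O..OX
ply 3, X at XOXO./O...X | (0,4)=+0→XOXOX/O...X*; (1,1)=+0→XOXO./OX..X; (1,2)=+0→XOXO./O.X.X; (1,3)=+0→XOXO./O..XX
ply 4, O at XOXOX/O...X | (1,1)=+0→XOXOX/OO..X*; (1,2)=+0→XOXOX/O.O.X; (1,3)=+0→XOXOX/O..OX
ply 5, X at XOXOX/OO..X | (1,2)=+0→XOXOX/OOX.X*; (1,3)=-1→XOXOX/OO.XX
ply 6, O at XOXOX/OOX.X | (1,3)=+0→XOXOX/OOXOX*
ply 7: XOXOX/OOXOX is terminal +0 (X); from ..XO./O...X depth 6

PV length from [..XO./O...X]: 6 plies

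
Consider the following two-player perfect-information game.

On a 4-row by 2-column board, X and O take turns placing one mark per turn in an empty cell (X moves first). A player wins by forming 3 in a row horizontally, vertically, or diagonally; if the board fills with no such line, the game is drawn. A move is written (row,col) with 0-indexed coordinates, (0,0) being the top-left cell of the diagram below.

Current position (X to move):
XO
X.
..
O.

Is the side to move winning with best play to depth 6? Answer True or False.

[XO/X./../O.] X move#1: (1,1):+0/XO/XX/../O., (2,0):+1/XO/X./X./O.*, (2,1):+0/XO/X./.X/O., (3,1):+0/XO/X./../OX
[XO/X./X./O.] end (terminal -1, O#2); searched XO/X./../O. to 6

X winning at [XO/X./../O.]: True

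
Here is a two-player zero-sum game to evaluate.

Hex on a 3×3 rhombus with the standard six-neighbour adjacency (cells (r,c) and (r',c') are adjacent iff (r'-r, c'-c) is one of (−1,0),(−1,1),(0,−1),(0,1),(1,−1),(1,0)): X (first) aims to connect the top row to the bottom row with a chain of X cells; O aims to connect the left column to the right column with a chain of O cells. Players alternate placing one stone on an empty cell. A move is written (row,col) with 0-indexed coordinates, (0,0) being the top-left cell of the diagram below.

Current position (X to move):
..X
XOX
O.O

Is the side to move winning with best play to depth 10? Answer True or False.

p1 X@[..X/XOX/O.O]: (0,0)[X.X/XOX/O.O]-1 (0,1)[.XX/XOX/O.O]-1 (2,1)[..X/XOX/OXO]+1*
p2 O@[..X/XOX/OXO] terminal -1; root [..X/XOX/O.O] d10

X winning at [..X/XOX/O.O]: True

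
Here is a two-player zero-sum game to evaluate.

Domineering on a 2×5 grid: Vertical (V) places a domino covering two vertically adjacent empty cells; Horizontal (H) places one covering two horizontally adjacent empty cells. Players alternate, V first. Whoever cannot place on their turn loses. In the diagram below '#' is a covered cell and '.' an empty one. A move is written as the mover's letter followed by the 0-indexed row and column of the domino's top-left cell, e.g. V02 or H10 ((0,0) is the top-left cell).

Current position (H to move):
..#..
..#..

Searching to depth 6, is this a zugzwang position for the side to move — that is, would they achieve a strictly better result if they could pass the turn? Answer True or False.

[..#../..#..] H move#1: H00:-1/###../..#..*, H03:-1/..###/..#.., H10:-1/..#../###.., H13:-1/..#../..###
[###../..#..] V move#2: V03:+1/####./..##.*, V04:+1/###.#/..#.#
[####./..##.] H move#3: H10:-1/####./####.*
[####./####.] V move#4: V04:+1/#####/#####*
[#####/#####] end (terminal -1, H#5); searched ..#../..#.. to 6
if H skipped the turn, V would face:
~ [..#../..#..] V move#1: V00:-1/#.#../#.#..*, V01:-1/.##../.##.., V03:-1/..##./..##., V04:-1/..#.#/..#.#
~ [#.#../#.#..] H move#2: H03:+1/#.###/#.#..*, H13:+1/#.#../#.###
~ [#.###/#.#..] V move#3: V01:-1/#####/###..*
~ [#####/###..] H move#4: H13:+1/#####/#####*
~ [#####/#####] end (terminal -1, V#5); searched ..#../..#.. to 6
compare (H): move=-1 vs pass=+1

zugzwang(..#../..#.., H) = True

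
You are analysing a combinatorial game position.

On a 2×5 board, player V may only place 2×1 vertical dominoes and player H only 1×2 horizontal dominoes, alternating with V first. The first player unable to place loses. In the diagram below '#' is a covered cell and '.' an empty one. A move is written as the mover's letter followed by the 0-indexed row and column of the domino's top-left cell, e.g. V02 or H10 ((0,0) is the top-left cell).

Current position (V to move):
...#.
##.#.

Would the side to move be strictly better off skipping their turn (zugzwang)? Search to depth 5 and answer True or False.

[...#./##.#.] V move#1: V02:+1/..##./####.*, V04:-1/...##/##.##
[..##./####.] H move#2: H00:-1/####./####.*
[####./####.] V move#3: V04:+1/#####/#####*
[#####/#####] end (terminal -1, H#4); searched ...#./##.#. to 5
pass branch (H moves first from the same position):
  | [...#./##.#.] H move#1: H00:-1/##.#./##.#.*, H01:-1/.###./##.#.
  | [##.#./##.#.] V move#2: V02:+1/####./####.*, V04:+1/##.##/##.##
  | [####./####.] end (terminal -1, H#3); searched ...#./##.#. to 5
V moving scores +1; V passing scores +1

zugzwang(...#./##.#., V) = False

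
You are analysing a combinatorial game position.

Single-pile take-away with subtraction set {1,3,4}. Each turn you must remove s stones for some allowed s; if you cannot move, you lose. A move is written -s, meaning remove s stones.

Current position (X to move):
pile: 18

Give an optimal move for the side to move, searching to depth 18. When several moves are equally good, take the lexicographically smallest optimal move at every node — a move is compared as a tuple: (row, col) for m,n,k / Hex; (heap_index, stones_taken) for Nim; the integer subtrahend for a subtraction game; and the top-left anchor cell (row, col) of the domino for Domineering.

[18] X move#1: -1:-1/17, -3:-1/15, -4:+1/14*
[14] O move#2: -1:-1/13*, -3:-1/11, -4:-1/10
[13] X move#3: -1:-1/12, -3:-1/10, -4:+1/9*
[9] O move#4: -1:-1/8*, -3:-1/6, -4:-1/5
[8] X move#5: -1:+1/7*, -3:-1/5, -4:-1/4
[7] O move#6: -1:-1/6*, -3:-1/4, -4:-1/3
[6] X move#7: -1:-1/5, -3:-1/3, -4:+1/2*
[2] O move#8: -1:-1/1*
[1] X move#9: -1:+1/0*
[0] end (terminal -1, O#10); searched 18 to 18

X's best at [18]: -4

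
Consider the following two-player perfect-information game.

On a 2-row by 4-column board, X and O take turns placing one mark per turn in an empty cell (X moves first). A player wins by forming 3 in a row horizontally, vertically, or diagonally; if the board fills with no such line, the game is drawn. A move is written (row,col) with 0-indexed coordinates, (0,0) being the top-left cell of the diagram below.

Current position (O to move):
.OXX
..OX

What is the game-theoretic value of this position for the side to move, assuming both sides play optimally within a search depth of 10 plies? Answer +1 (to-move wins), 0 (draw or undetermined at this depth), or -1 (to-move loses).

ply 1, O at .OXX/..OX | (0,0)=+0→OOXX/..OX*; (1,0)=+0→.OXX/O.OX; (1,1)=+0→.OXX/.OOX
ply 2, X at OOXX/..OX | (1,0)=+0→OOXX/X.OX*; (1,1)=+0→OOXX/.XOX
ply 3, O at OOXX/X.OX | (1,1)=+0→OOXX/XOOX*
ply 4: OOXX/XOOX is terminal +0 (X); from .OXX/..OX depth 10

value(.OXX/..OX, O) = 0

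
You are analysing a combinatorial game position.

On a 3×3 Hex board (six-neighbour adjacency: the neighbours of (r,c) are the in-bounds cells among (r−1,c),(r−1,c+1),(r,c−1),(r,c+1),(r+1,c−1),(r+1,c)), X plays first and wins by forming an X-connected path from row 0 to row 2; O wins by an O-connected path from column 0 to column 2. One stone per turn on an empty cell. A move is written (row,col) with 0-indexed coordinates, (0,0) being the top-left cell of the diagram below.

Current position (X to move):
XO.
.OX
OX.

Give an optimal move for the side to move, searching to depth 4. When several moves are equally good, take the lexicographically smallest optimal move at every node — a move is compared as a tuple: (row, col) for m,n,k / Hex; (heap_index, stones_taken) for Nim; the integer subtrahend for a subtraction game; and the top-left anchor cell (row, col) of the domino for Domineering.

X's best at [XO./.OX/OX.]: (0,2)

[XO./.OX/OX.] X move#1: (0,2):+1/XOX/.OX/OX.*, (1,0):-1/XO./XOX/OX., (2,2):-1/XO./.OX/OXX
[XOX/.OX/OX.] end (terminal -1, O#2); searched XO./.OX/OX. to 4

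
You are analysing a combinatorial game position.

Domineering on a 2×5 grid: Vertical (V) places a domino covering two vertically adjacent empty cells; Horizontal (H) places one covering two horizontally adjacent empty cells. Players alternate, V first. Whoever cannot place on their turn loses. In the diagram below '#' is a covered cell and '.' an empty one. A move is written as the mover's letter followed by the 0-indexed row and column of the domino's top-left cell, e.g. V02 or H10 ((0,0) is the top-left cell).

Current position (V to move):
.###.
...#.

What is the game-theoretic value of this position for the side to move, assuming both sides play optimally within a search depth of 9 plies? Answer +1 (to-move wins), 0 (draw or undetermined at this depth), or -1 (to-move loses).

p1 V@[.###./...#.]: V00[####./#..#.]+1* V04[.####/...##]-1
p2 H@[####./#..#.]: H11[####./####.]-1*
p3 V@[####./####.]: V04[#####/#####]+1*
p4 H@[#####/#####] terminal -1; root [.###./...#.] d9

value(.###./...#., V) = +1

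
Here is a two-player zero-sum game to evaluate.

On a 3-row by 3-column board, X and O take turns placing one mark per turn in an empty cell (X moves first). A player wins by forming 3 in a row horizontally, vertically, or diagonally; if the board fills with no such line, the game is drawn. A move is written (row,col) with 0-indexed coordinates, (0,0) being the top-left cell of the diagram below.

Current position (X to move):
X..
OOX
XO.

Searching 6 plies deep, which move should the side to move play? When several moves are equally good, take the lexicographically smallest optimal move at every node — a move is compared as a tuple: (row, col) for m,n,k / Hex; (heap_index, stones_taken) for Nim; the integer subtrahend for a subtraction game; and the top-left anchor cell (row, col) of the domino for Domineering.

X's best at [X../OOX/XO.]: (0,1)

p1 X@[X../OOX/XO.]: (0,1)[XX./OOX/XO.]+0* (0,2)[X.X/OOX/XO.]-1 (2,2)[X../OOX/XOX]-1
p2 O@[XX./OOX/XO.]: (0,2)[XXO/OOX/XO.]+0* (2,2)[XX./OOX/XOO]-1
p3 X@[XXO/OOX/XO.]: (2,2)[XXO/OOX/XOX]+0*
p4 O@[XXO/OOX/XOX] terminal +0; root [X../OOX/XO.] d6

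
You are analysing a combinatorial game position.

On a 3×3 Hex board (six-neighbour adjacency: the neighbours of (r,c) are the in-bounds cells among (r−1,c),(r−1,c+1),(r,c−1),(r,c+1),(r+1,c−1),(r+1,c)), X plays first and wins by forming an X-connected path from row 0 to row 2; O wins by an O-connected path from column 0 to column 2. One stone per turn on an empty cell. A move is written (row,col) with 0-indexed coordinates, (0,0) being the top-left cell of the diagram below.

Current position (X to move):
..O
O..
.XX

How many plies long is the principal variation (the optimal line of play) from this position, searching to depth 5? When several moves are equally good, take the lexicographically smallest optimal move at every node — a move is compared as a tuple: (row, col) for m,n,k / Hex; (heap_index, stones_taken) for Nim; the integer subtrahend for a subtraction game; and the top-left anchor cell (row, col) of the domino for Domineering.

p1 X@[..O/O../.XX]: (0,0)[X.O/O../.XX]-1* (0,1)[.XO/O../.XX]-1 (1,1)[..O/OX./.XX]-1 (1,2)[..O/O.X/.XX]-1 (2,0)[..O/O../XXX]-1
p2 O@[X.O/O../.XX]: (0,1)[XOO/O../.XX]+1* (1,1)[X.O/OO./.XX]+1 (1,2)[X.O/O.O/.XX]+1 (2,0)[X.O/O../OXX]+1
p3 X@[XOO/O../.XX] terminal -1; root [..O/O../.XX] d5

PV length from [..O/O../.XX]: 2 plies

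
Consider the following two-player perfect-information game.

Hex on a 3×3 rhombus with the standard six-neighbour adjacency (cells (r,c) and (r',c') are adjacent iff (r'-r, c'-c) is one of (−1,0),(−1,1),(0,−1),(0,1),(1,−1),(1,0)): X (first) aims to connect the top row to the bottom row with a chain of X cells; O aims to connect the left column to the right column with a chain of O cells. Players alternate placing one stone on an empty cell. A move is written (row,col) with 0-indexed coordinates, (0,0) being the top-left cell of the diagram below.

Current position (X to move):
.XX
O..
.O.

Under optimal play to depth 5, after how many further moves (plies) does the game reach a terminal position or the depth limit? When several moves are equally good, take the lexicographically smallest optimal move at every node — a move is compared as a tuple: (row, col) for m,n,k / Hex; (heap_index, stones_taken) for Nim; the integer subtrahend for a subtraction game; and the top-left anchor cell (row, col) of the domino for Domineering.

ply 1, X at .XX/O../.O. | (0,0)=-1→XXX/O../.O.*; (1,1)=-1→.XX/OX./.O.; (1,2)=-1→.XX/O.X/.O.; (2,0)=-1→.XX/O../XO.; (2,2)=-1→.XX/O../.OX
ply 2, O at XXX/O../.O. | (1,1)=+1→XXX/OO./.O.*; (1,2)=+1→XXX/O.O/.O.; (2,0)=+1→XXX/O../OO.; (2,2)=+1→XXX/O../.OO
ply 3, X at XXX/OO./.O. | (1,2)=-1→XXX/OOX/.O.*; (2,0)=-1→XXX/OO./XO.; (2,2)=-1→XXX/OO./.OX
ply 4, O at XXX/OOX/.O. | (2,0)=-1→XXX/OOX/OO.; (2,2)=+1→XXX/OOX/.OO*
ply 5: XXX/OOX/.OO is terminal -1 (X); from .XX/O../.O. depth 5

PV length from [.XX/O../.O.]: 4 plies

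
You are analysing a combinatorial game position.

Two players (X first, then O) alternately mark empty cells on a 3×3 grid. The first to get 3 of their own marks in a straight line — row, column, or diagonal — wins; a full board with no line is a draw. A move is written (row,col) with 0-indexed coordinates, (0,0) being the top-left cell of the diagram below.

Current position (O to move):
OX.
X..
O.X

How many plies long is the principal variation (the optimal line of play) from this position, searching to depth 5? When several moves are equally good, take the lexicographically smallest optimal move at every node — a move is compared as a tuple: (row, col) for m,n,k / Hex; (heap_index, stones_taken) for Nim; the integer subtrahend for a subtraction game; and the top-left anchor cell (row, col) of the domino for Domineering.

PV length from [OX./X../O.X]: 4 plies

p1 O@[OX./X../O.X]: (0,2)[OXO/X../O.X]-1 (1,1)[OX./XO./O.X]+0* (1,2)[OX./X.O/O.X]+0 (2,1)[OX./X../OOX]-1
p2 X@[OX./XO./O.X]: (0,2)[OXX/XO./O.X]+0* (1,2)[OX./XOX/O.X]-1 (2,1)[OX./XO./OXX]-1
p3 O@[OXX/XO./O.X]: (1,2)[OXX/XOO/O.X]+0* (2,1)[OXX/XO./OOX]-1
p4 X@[OXX/XOO/O.X]: (2,1)[OXX/XOO/OXX]+0*
p5 O@[OXX/XOO/OXX] terminal +0; root [OX./X../O.X] d5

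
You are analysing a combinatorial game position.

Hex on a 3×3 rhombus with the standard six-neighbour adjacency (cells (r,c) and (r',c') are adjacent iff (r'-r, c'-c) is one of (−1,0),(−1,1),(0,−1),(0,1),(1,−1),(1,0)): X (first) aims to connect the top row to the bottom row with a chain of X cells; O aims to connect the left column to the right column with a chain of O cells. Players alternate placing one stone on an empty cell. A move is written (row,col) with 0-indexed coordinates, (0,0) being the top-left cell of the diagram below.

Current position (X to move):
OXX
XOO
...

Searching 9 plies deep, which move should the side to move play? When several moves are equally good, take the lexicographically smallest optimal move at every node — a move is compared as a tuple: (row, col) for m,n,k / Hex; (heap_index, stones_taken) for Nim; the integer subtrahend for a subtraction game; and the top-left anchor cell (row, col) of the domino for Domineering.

ply 1, X at OXX/XOO/... | (2,0)=+1→OXX/XOO/X..*; (2,1)=-1→OXX/XOO/.X.; (2,2)=-1→OXX/XOO/..X
ply 2: OXX/XOO/X.. is terminal -1 (O); from OXX/XOO/... depth 9

X's best at [OXX/XOO/...]: (2,0)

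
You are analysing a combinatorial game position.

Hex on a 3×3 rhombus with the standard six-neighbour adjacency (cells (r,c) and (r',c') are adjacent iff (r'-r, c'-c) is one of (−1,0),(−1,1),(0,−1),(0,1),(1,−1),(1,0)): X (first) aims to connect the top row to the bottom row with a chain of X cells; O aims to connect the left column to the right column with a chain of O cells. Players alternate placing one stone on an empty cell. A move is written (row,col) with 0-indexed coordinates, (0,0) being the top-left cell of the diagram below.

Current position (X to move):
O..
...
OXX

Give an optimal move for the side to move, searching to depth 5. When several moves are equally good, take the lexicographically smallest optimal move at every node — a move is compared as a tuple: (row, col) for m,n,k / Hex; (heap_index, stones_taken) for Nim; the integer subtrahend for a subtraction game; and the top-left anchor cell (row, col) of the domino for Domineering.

X's best at [O../.../OXX]: (0,2)

ply 1, X at O../.../OXX | (0,1)=-1→OX./.../OXX; (0,2)=+1→O.X/.../OXX*; (1,0)=-1→O../X../OXX; (1,1)=+1→O../.X./OXX; (1,2)=-1→O../..X/OXX
ply 2, O at O.X/.../OXX | (0,1)=-1→OOX/.../OXX*; (1,0)=-1→O.X/O../OXX; (1,1)=-1→O.X/.O./OXX; (1,2)=-1→O.X/..O/OXX
ply 3, X at OOX/.../OXX | (1,0)=+1→OOX/X../OXX*; (1,1)=+1→OOX/.X./OXX; (1,2)=+1→OOX/..X/OXX
ply 4, O at OOX/X../OXX | (1,1)=-1→OOX/XO./OXX*; (1,2)=-1→OOX/X.O/OXX
ply 5, X at OOX/XO./OXX | (1,2)=+1→OOX/XOX/OXX*
ply 6: OOX/XOX/OXX is terminal -1 (O); from O../.../OXX depth 5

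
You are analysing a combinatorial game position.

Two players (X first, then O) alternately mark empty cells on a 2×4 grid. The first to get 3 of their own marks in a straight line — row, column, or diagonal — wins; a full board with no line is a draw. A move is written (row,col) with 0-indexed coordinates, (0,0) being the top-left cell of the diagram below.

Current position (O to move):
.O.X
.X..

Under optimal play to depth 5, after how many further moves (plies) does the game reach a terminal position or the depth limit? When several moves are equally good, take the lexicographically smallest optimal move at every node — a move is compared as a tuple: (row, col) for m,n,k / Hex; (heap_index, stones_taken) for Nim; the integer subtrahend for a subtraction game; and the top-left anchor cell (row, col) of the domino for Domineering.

PV length from [.O.X/.X..]: 5 plies

p1 O@[.O.X/.X..]: (0,0)[OO.X/.X..]+0* (0,2)[.OOX/.X..]+0 (1,0)[.O.X/OX..]+0 (1,2)[.O.X/.XO.]+0 (1,3)[.O.X/.X.O]+0
p2 X@[OO.X/.X..]: (0,2)[OOXX/.X..]+0* (1,0)[OO.X/XX..]-1 (1,2)[OO.X/.XX.]-1 (1,3)[OO.X/.X.X]-1
p3 O@[OOXX/.X..]: (1,0)[OOXX/OX..]+0* (1,2)[OOXX/.XO.]+0 (1,3)[OOXX/.X.O]+0
p4 X@[OOXX/OX..]: (1,2)[OOXX/OXX.]+0* (1,3)[OOXX/OX.X]+0
p5 O@[OOXX/OXX.]: (1,3)[OOXX/OXXO]+0*
p6 X@[OOXX/OXXO] terminal +0; root [.O.X/.X..] d5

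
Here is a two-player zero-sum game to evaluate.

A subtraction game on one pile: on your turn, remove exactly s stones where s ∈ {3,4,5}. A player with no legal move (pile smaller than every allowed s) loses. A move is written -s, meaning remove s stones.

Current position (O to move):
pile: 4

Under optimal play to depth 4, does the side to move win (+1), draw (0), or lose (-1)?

ply 1, O at 4 | -3=+1→1*; -4=+1→0
ply 2: 1 is terminal -1 (X); from 4 depth 4

value(4, O) = +1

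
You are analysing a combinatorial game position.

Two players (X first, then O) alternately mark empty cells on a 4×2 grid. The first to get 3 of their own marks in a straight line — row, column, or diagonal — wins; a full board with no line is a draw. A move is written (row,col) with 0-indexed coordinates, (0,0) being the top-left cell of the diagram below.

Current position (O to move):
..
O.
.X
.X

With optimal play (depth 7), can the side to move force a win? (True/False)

ply 1, O at ../O./.X/.X | (0,0)=-1→O./O./.X/.X; (0,1)=-1→.O/O./.X/.X; (1,1)=+0→../OO/.X/.X*; (2,0)=-1→../O./OX/.X; (3,0)=-1→../O./.X/OX
ply 2, X at ../OO/.X/.X | (0,0)=+0→X./OO/.X/.X*; (0,1)=-1→.X/OO/.X/.X; (2,0)=+0→../OO/XX/.X; (3,0)=+0→../OO/.X/XX
ply 3, O at X./OO/.X/.X | (0,1)=+0→XO/OO/.X/.X*; (2,0)=+0→X./OO/OX/.X; (3,0)=+0→X./OO/.X/OX
ply 4, X at XO/OO/.X/.X | (2,0)=+0→XO/OO/XX/.X*; (3,0)=+0→XO/OO/.X/XX
ply 5, O at XO/OO/XX/.X | (3,0)=+0→XO/OO/XX/OX*
ply 6: XO/OO/XX/OX is terminal +0 (X); from ../O./.X/.X depth 7

O winning at [../O./.X/.X]: False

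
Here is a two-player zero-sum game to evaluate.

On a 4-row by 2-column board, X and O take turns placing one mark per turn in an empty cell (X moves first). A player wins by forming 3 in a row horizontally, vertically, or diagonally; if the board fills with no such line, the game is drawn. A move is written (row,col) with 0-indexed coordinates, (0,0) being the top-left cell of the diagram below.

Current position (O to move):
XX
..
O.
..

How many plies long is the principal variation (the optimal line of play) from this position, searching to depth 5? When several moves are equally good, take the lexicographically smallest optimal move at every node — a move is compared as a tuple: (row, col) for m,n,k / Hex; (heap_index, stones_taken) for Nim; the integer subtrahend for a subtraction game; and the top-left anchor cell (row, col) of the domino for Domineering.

PV length from [XX/../O./..]: 5 plies

ply 1, O at XX/../O./.. | (1,0)=+0→XX/O./O./..*; (1,1)=+0→XX/.O/O./..; (2,1)=+0→XX/../OO/..; (3,0)=+0→XX/../O./O.; (3,1)=+0→XX/../O./.O
ply 2, X at XX/O./O./.. | (1,1)=-1→XX/OX/O./..; (2,1)=-1→XX/O./OX/..; (3,0)=+0→XX/O./O./X.*; (3,1)=-1→XX/O./O./.X
ply 3, O at XX/O./O./X. | (1,1)=+0→XX/OO/O./X.*; (2,1)=+0→XX/O./OO/X.; (3,1)=+0→XX/O./O./XO
ply 4, X at XX/OO/O./X. | (2,1)=+0→XX/OO/OX/X.*; (3,1)=+0→XX/OO/O./XX
ply 5, O at XX/OO/OX/X. | (3,1)=+0→XX/OO/OX/XO*
ply 6: XX/OO/OX/XO is terminal +0 (X); from XX/../O./.. depth 5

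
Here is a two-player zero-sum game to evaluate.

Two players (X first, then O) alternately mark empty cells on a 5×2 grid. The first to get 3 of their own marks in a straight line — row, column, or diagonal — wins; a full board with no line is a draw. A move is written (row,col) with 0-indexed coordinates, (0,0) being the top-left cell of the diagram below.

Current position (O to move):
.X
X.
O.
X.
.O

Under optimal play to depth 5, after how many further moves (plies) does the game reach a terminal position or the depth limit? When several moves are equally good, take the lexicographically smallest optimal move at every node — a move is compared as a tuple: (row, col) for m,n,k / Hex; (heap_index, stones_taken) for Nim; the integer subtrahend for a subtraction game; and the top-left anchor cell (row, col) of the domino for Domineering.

[.X/X./O./X./.O] O move#1: (0,0):+0/OX/X./O./X./.O*, (1,1):+0/.X/XO/O./X./.O, (2,1):+0/.X/X./OO/X./.O, (3,1):+0/.X/X./O./XO/.O, (4,0):+0/.X/X./O./X./OO
[OX/X./O./X./.O] X move#2: (1,1):+0/OX/XX/O./X./.O*, (2,1):+0/OX/X./OX/X./.O, (3,1):+0/OX/X./O./XX/.O, (4,0):+0/OX/X./O./X./XO
[OX/XX/O./X./.O] O move#3: (2,1):+0/OX/XX/OO/X./.O*, (3,1):-1/OX/XX/O./XO/.O, (4,0):-1/OX/XX/O./X./OO
[OX/XX/OO/X./.O] X move#4: (3,1):+0/OX/XX/OO/XX/.O*, (4,0):-1/OX/XX/OO/X./XO
[OX/XX/OO/XX/.O] O move#5: (4,0):+0/OX/XX/OO/XX/OO*
[OX/XX/OO/XX/OO] end (terminal +0, X#6); searched .X/X./O./X./.O to 5

PV length from [.X/X./O./X./.O]: 5 plies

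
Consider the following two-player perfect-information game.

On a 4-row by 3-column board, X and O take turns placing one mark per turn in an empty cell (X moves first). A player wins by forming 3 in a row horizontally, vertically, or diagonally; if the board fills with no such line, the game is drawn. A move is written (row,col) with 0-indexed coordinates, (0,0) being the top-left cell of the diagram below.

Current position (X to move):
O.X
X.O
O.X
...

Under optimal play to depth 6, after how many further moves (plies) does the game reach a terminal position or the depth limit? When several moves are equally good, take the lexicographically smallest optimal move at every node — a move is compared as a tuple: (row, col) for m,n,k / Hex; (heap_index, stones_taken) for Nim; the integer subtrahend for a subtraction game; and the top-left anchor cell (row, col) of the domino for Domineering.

PV length from [O.X/X.O/O.X/...]: 5 plies

p1 X@[O.X/X.O/O.X/...]: (0,1)[OXX/X.O/O.X/...]+0 (1,1)[O.X/XXO/O.X/...]+0 (2,1)[O.X/X.O/OXX/...]+1* (3,0)[O.X/X.O/O.X/X..]+0 (3,1)[O.X/X.O/O.X/.X.]+0 (3,2)[O.X/X.O/O.X/..X]+0
p2 O@[O.X/X.O/OXX/...]: (0,1)[OOX/X.O/OXX/...]-1* (1,1)[O.X/XOO/OXX/...]-1 (3,0)[O.X/X.O/OXX/O..]-1 (3,1)[O.X/X.O/OXX/.O.]-1 (3,2)[O.X/X.O/OXX/..O]-1
p3 X@[OOX/X.O/OXX/...]: (1,1)[OOX/XXO/OXX/...]+1* (3,0)[OOX/X.O/OXX/X..]+0 (3,1)[OOX/X.O/OXX/.X.]+1 (3,2)[OOX/X.O/OXX/..X]+1
p4 O@[OOX/XXO/OXX/...]: (3,0)[OOX/XXO/OXX/O..]-1* (3,1)[OOX/XXO/OXX/.O.]-1 (3,2)[OOX/XXO/OXX/..O]-1
p5 X@[OOX/XXO/OXX/O..]: (3,1)[OOX/XXO/OXX/OX.]+1* (3,2)[OOX/XXO/OXX/O.X]+1
p6 O@[OOX/XXO/OXX/OX.] terminal -1; root [O.X/X.O/O.X/...] d6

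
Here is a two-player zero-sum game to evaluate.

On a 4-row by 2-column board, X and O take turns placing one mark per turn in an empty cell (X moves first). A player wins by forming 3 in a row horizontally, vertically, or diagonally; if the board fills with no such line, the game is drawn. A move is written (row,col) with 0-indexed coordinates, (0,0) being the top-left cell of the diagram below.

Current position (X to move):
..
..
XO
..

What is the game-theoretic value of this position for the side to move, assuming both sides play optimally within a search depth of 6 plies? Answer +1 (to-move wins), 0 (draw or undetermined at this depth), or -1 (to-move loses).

ply 1, X at ../../XO/.. | (0,0)=+0→X./../XO/..; (0,1)=+0→.X/../XO/..; (1,0)=+1→../X./XO/..*; (1,1)=+0→../.X/XO/..; (3,0)=+0→../../XO/X.; (3,1)=+0→../../XO/.X
ply 2, O at ../X./XO/.. | (0,0)=-1→O./X./XO/..*; (0,1)=-1→.O/X./XO/..; (1,1)=-1→../XO/XO/..; (3,0)=-1→../X./XO/O.; (3,1)=-1→../X./XO/.O
ply 3, X at O./X./XO/.. | (0,1)=+0→OX/X./XO/..; (1,1)=+0→O./XX/XO/..; (3,0)=+1→O./X./XO/X.*; (3,1)=+0→O./X./XO/.X
ply 4: O./X./XO/X. is terminal -1 (O); from ../../XO/.. depth 6

value(../../XO/.., X) = +1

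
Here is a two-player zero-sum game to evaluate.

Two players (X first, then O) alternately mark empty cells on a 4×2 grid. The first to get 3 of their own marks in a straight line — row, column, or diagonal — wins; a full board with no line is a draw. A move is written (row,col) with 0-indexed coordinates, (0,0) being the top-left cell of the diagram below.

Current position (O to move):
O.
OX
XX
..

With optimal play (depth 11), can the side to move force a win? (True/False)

ply 1, O at O./OX/XX/.. | (0,1)=-1→OO/OX/XX/..*; (3,0)=-1→O./OX/XX/O.; (3,1)=-1→O./OX/XX/.O
ply 2, X at OO/OX/XX/.. | (3,0)=+0→OO/OX/XX/X.; (3,1)=+1→OO/OX/XX/.X*
ply 3: OO/OX/XX/.X is terminal -1 (O); from O./OX/XX/.. depth 11

O winning at [O./OX/XX/..]: False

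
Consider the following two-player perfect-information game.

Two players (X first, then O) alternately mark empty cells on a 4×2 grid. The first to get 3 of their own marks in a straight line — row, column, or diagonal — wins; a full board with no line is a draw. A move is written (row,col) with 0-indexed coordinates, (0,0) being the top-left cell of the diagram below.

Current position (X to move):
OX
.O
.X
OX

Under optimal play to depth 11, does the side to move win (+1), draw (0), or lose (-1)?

p1 X@[OX/.O/.X/OX]: (1,0)[OX/XO/.X/OX]+0* (2,0)[OX/.O/XX/OX]+0
p2 O@[OX/XO/.X/OX]: (2,0)[OX/XO/OX/OX]+0*
p3 X@[OX/XO/OX/OX] terminal +0; root [OX/.O/.X/OX] d11

value(OX/.O/.X/OX, X) = 0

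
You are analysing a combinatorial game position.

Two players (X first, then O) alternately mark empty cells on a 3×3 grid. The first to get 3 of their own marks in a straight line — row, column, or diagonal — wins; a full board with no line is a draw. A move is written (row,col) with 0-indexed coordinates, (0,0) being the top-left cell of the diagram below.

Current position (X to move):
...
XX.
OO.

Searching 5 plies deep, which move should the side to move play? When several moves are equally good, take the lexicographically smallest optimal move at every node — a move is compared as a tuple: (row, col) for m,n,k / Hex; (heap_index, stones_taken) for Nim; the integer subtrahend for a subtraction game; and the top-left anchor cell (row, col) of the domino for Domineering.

X's best at [.../XX./OO.]: (1,2)

ply 1, X at .../XX./OO. | (0,0)=-1→X../XX./OO.; (0,1)=-1→.X./XX./OO.; (0,2)=-1→..X/XX./OO.; (1,2)=+1→.../XXX/OO.*; (2,2)=+1→.../XX./OOX
ply 2: .../XXX/OO. is terminal -1 (O); from .../XX./OO. depth 5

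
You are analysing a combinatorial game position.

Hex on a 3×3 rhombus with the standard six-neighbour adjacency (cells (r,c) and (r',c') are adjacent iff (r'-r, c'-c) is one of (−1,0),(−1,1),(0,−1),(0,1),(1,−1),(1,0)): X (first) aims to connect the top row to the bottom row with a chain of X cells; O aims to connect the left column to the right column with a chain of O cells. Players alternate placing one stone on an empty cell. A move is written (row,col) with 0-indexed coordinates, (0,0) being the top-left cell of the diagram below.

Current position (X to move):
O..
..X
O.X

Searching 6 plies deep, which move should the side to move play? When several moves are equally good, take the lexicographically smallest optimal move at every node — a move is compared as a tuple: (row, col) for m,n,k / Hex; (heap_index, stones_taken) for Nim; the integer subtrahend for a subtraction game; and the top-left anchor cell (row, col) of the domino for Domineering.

X's best at [O../..X/O.X]: (0,1)

[O../..X/O.X] X move#1: (0,1):+1/OX./..X/O.X*, (0,2):+1/O.X/..X/O.X, (1,0):-1/O../X.X/O.X, (1,1):+1/O../.XX/O.X, (2,1):-1/O../..X/OXX
[OX./..X/O.X] O move#2: (0,2):-1/OXO/..X/O.X*, (1,0):-1/OX./O.X/O.X, (1,1):-1/OX./.OX/O.X, (2,1):-1/OX./..X/OOX
[OXO/..X/O.X] X move#3: (1,0):-1/OXO/X.X/O.X, (1,1):+1/OXO/.XX/O.X*, (2,1):-1/OXO/..X/OXX
[OXO/.XX/O.X] end (terminal -1, O#4); searched O../..X/O.X to 6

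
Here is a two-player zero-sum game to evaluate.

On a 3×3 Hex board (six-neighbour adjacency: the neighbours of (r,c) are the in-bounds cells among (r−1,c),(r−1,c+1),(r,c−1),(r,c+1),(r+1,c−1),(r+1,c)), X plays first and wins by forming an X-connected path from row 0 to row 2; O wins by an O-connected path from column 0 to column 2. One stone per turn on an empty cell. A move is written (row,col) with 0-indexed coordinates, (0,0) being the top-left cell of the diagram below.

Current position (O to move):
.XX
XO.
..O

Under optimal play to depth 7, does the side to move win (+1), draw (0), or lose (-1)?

p1 O@[.XX/XO./..O]: (0,0)[OXX/XO./..O]-1 (1,2)[.XX/XOO/..O]-1 (2,0)[.XX/XO./O.O]+1* (2,1)[.XX/XO./.OO]-1
p2 X@[.XX/XO./O.O]: (0,0)[XXX/XO./O.O]-1* (1,2)[.XX/XOX/O.O]-1 (2,1)[.XX/XO./OXO]-1
p3 O@[XXX/XO./O.O]: (1,2)[XXX/XOO/O.O]+1* (2,1)[XXX/XO./OOO]+1
p4 X@[XXX/XOO/O.O] terminal -1; root [.XX/XO./..O] d7

value(.XX/XO./..O, O) = +1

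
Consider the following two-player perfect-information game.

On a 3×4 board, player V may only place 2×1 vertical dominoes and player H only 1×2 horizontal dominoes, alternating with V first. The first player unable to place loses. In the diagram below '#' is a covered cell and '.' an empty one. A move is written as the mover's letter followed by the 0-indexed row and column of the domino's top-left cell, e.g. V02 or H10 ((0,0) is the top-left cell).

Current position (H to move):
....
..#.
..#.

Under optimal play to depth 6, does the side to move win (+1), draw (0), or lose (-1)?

value(..../..#./..#., H) = +1

ply 1, H at ..../..#./..#. | H00=-1→##../..#./..#.; H01=-1→.##./..#./..#.; H02=-1→..##/..#./..#.; H10=+1→..../###./..#.*; H20=-1→..../..#./###.
ply 2, V at ..../###./..#. | V03=-1→...#/####/..#.*; V13=-1→..../####/..##
ply 3, H at ...#/####/..#. | H00=+1→##.#/####/..#.*; H01=+1→.###/####/..#.; H20=+1→...#/####/###.
ply 4: ##.#/####/..#. is terminal -1 (V); from ..../..#./..#. depth 6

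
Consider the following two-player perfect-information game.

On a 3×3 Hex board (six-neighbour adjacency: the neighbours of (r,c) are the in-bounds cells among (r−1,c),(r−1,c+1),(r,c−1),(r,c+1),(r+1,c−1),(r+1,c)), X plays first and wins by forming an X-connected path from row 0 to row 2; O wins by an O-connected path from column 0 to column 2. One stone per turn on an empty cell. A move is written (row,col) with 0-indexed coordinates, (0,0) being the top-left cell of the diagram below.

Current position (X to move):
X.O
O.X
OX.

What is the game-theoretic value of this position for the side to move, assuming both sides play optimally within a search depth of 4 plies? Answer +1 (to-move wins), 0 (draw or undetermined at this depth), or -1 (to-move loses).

ply 1, X at X.O/O.X/OX. | (0,1)=-1→XXO/O.X/OX.*; (1,1)=-1→X.O/OXX/OX.; (2,2)=-1→X.O/O.X/OXX
ply 2, O at XXO/O.X/OX. | (1,1)=+1→XXO/OOX/OX.*; (2,2)=-1→XXO/O.X/OXO
ply 3: XXO/OOX/OX. is terminal -1 (X); from X.O/O.X/OX. depth 4

value(X.O/O.X/OX., X) = -1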